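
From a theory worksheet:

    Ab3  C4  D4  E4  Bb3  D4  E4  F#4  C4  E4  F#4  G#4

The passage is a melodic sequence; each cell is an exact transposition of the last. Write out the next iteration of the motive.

D4 F#4 G#4 A#4

With a 4-note motive the entries are Ab3, Bb3, C4, each up a 2nd from the previous.
So cell 4 is D4 F#4 G#4 A#4.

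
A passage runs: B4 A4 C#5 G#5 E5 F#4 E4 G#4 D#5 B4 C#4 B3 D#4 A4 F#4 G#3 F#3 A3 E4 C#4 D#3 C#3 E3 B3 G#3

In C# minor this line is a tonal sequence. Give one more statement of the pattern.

A2 G#2 B2 F#3 D#3

With a 5-note motive the entries are B4, F#4, C#4, G#3, D#3, each down a 4th from the previous.
From A2 the diatonic shape gives A2 G#2 B2 F#3 D#3.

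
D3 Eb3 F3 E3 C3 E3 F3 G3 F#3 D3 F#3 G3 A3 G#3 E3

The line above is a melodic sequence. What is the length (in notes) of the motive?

5

15 notes total. Splitting into 3 groups of 5:
D3 Eb3 F3 E3 C3 | E3 F3 G3 F#3 D3 | F#3 G3 A3 G#3 E3
Each cell is the previous one up a 2nd — so the unit is 5 notes.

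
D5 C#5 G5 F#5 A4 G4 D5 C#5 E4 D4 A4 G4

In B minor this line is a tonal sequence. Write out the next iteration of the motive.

B3 A3 E4 D4

With a 4-note motive the entries are D5, A4, E4, each down a 4th from the previous.
Statement 4 starts on B3 and keeps the same diatonic contour: B3 A3 E4 D4.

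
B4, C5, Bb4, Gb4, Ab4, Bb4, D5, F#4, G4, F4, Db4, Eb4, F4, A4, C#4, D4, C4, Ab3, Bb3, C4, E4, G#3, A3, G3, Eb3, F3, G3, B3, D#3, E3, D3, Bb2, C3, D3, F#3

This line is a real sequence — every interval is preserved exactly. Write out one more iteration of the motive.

Taking 7-note groups, the heads are B4, F#4, C#4, G#3, D#3: the pattern moves down a 4th.
So cell 6 is A#2 B2 A2 F2 G2 A2 C#3.

A#2 B2 A2 F2 G2 A2 C#3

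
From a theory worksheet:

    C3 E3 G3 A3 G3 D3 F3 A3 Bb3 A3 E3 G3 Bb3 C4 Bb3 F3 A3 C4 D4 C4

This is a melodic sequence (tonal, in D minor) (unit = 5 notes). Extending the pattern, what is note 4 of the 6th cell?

Grouping in 5s, the 4th note of each cell is A3, Bb3, C4, D4.
Each moves up a 2nd. Continuing: E4 → F4.

F4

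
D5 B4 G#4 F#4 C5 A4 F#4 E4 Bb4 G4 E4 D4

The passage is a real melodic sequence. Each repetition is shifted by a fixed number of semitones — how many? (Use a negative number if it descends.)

With a 4-note motive the entries are D5, C5, Bb4, each down a 2nd from the previous.
Counting half-steps from D5 to C5: -2.

-2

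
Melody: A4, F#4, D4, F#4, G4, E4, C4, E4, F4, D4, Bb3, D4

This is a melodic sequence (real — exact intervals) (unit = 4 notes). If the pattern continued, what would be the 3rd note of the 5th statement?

Gb3

With 4-note cells, note 3 of each statement runs D4, C4, Bb3.
Carrying that down a 2nd forward: Ab3 → Gb3.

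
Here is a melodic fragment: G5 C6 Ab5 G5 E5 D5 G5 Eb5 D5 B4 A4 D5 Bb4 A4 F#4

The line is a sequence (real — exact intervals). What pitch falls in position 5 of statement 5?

Grouping in 5s, the 5th note of each cell is E5, B4, F#4.
Each moves down a 4th. Continuing: C#4 → G#3.

G#3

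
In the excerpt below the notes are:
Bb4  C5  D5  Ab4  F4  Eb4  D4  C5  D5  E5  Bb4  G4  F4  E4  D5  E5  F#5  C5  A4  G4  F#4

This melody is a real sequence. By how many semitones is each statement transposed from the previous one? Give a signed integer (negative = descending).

With a 7-note motive the entries are Bb4, C5, D5, each up a 2nd from the previous.
Counting half-steps from Bb4 to C5: 2.

2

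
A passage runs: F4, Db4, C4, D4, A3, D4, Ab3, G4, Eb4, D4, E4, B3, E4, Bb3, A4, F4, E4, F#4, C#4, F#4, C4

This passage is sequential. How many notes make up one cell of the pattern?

21 notes total. Splitting into 3 groups of 7:
F4 Db4 C4 D4 A3 D4 Ab3 | G4 Eb4 D4 E4 B3 E4 Bb3 | A4 F4 E4 F#4 C#4 F#4 C4
That's a consistent up a 2nd shift per cell, and no other grouping gives one.

7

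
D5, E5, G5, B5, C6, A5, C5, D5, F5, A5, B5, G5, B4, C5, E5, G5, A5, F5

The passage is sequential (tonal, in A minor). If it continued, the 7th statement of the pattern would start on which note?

E4

Taking 6-note groups, the heads are D5, C5, B4: the pattern moves down a 2nd.
Continuing: A4 → G4 → F4 → E4. Statement 7 starts on E4.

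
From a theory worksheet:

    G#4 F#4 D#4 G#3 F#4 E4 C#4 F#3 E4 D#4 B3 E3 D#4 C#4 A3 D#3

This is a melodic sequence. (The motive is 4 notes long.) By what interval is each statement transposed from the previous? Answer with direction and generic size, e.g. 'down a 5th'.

Unit = 4 notes; the statements start on G#4, F#4, E4, D#4, moving down a 2nd each time.
From G#4 to F#4: down a 2nd.

down a 2nd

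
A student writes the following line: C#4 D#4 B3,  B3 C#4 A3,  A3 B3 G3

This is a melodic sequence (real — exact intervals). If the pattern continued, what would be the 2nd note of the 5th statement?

Grouping in 3s, the 2nd note of each cell is D#4, C#4, B3.
Extending down a 2nd: A3 → G3.

G3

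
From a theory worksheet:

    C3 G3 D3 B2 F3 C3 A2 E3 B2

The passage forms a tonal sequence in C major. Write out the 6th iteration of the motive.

E2 B2 F2

With a 3-note motive the entries are C3, B2, A2, each down a 2nd from the previous.
Carrying on: G2 → F2 → E2.
Statement 6 starts on E2 and keeps the same diatonic contour: E2 B2 F2.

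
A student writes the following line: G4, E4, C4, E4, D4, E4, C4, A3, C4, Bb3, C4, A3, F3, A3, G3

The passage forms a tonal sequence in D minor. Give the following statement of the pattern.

A3 F3 D3 F3 E3

Taking 5-note groups, the heads are G4, E4, C4: the pattern moves down a 3rd.
From A3 the diatonic shape gives A3 F3 D3 F3 E3.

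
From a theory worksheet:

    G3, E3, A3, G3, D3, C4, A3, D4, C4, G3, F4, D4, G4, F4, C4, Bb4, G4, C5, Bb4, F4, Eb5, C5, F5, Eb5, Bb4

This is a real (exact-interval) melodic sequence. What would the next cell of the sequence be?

Ab5 F5 Bb5 Ab5 Eb5

Taking 5-note groups, the heads are G3, C4, F4, Bb4, Eb5: the pattern moves up a 4th.
Statement 6 starts on Ab5 and keeps the same exact contour: Ab5 F5 Bb5 Ab5 Eb5.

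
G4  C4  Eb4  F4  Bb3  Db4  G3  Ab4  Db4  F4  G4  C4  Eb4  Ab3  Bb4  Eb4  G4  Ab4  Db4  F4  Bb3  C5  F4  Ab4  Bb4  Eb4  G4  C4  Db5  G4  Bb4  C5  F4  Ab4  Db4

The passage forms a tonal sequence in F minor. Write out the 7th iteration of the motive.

The 7-note cells begin on G4, Ab4, Bb4, C5, Db5 — each up a 2nd from the last.
Extending up a 2nd: Eb5 → F5.
Statement 7 starts on F5 and keeps the same diatonic contour: F5 Bb4 Db5 Eb5 Ab4 C5 F4.

F5 Bb4 Db5 Eb5 Ab4 C5 F4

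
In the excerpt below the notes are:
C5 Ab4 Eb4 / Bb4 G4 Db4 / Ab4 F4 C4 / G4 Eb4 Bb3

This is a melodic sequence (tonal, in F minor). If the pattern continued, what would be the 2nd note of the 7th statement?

Bb3

With 3-note cells, note 2 of each statement runs Ab4, G4, F4, Eb4.
Extending down a 2nd: Db4 → C4 → Bb3.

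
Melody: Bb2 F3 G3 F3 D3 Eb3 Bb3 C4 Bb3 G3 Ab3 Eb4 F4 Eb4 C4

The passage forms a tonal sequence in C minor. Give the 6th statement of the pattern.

C5 G5 Ab5 G5 Eb5

Taking 5-note groups, the heads are Bb2, Eb3, Ab3: the pattern moves up a 4th.
Extending up a 4th: D4 → G4 → C5.
Statement 6 starts on C5 and keeps the same diatonic contour: C5 G5 Ab5 G5 Eb5.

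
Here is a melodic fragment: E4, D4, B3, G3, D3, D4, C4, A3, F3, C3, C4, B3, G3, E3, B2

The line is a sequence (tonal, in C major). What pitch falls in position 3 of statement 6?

With 5-note cells, note 3 of each statement runs B3, A3, G3.
Each moves down a 2nd. Continuing: F3 → E3 → D3.

D3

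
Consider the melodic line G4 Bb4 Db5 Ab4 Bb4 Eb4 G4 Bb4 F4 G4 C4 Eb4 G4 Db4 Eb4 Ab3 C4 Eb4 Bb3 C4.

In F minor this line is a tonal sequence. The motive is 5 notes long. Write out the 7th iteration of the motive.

Taking 5-note groups, the heads are G4, Eb4, C4, Ab3: the pattern moves down a 3rd.
Continuing the starts: F3 → Db3 → Bb2.
So cell 7 is Bb2 Db3 F3 C3 Db3.

Bb2 Db3 F3 C3 Db3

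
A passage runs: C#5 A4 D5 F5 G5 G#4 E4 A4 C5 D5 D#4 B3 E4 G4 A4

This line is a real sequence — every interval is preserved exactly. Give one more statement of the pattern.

A#3 F#3 B3 D4 E4

Unit = 5 notes; the statements start on C#5, G#4, D#4, moving down a 4th each time.
From A#3 the exact shape gives A#3 F#3 B3 D4 E4.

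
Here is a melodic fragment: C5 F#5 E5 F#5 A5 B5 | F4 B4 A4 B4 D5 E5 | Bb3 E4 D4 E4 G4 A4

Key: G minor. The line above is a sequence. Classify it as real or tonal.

real

Each cell has the same semitone pattern (6, -2, 2, 3, 2) — intervals are preserved exactly.
And F#5 lies outside G minor, so the sequence is real rather than tonal.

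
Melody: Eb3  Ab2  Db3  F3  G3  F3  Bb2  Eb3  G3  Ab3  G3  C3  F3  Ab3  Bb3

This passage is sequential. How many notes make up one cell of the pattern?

15 notes total. Splitting into 3 groups of 5:
Eb3 Ab2 Db3 F3 G3 | F3 Bb2 Eb3 G3 Ab3 | G3 C3 F3 Ab3 Bb3
Each cell is the previous one up a 2nd — so the unit is 5 notes.

5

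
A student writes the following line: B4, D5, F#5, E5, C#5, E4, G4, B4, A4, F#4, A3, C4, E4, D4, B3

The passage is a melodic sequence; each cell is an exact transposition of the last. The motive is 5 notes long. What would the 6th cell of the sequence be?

Taking 5-note groups, the heads are B4, E4, A3: the pattern moves down a 5th.
Extending down a 5th: D3 → G2 → C2.
So cell 6 is C2 Eb2 G2 F2 D2.

C2 Eb2 G2 F2 D2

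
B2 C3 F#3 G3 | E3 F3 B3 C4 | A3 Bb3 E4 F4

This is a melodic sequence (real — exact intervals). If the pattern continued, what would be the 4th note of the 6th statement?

Ab5

With 4-note cells, note 4 of each statement runs G3, C4, F4.
Extending up a 4th: Bb4 → Eb5 → Ab5.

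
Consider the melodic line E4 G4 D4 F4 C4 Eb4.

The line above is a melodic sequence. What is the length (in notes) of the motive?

Try groups of 2 (3 cells in 6 notes):
E4 G4 | D4 F4 | C4 Eb4
Every group is a transposition down a 2nd of the one before; no shorter unit works.

2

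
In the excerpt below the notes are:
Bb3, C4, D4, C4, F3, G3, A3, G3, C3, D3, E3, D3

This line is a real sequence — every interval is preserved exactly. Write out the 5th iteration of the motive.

Unit = 4 notes; the statements start on Bb3, F3, C3, moving down a 4th each time.
Carrying on: G2 → D2.
Statement 5 starts on D2 and keeps the same exact contour: D2 E2 F#2 E2.

D2 E2 F#2 E2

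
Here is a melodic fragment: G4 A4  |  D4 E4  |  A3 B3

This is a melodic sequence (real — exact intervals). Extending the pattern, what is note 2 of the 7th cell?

D#2

With 2-note cells, note 2 of each statement runs A4, E4, B3.
Carrying that down a 4th forward: F#3 → C#3 → G#2 → D#2.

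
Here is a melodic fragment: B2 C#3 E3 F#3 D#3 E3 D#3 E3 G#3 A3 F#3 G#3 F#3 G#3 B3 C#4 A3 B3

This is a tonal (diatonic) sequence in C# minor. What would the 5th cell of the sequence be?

C#4 D#4 F#4 G#4 E4 F#4

With a 6-note motive the entries are B2, D#3, F#3, each up a 3rd from the previous.
Continuing the starts: A3 → C#4.
From C#4 the diatonic shape gives C#4 D#4 F#4 G#4 E4 F#4.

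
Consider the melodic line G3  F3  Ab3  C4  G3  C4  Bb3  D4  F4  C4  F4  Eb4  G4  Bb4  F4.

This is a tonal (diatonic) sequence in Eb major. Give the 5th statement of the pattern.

With a 5-note motive the entries are G3, C4, F4, each up a 4th from the previous.
Carrying on: Bb4 → Eb5.
Statement 5 starts on Eb5 and keeps the same diatonic contour: Eb5 D5 F5 Ab5 Eb5.

Eb5 D5 F5 Ab5 Eb5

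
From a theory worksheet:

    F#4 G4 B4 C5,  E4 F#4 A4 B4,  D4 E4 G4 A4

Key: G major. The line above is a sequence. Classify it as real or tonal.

tonal

Every note is diatonic to G major.
Cell 1 has +1 semitones from note 1 to 2, but cell 2 has +2 — the interval quality changes while the contour stays the same, which is the hallmark of a tonal sequence.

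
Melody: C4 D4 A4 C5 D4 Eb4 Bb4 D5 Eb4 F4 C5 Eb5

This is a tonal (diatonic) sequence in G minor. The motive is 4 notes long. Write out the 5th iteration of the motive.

The 4-note cells begin on C4, D4, Eb4 — each up a 2nd from the last.
Carrying on: F4 → G4.
From G4 the diatonic shape gives G4 A4 Eb5 G5.

G4 A4 Eb5 G5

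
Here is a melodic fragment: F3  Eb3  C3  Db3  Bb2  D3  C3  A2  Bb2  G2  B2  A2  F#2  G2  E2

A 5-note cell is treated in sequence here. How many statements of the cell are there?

15 notes in groups of 5 gives 15/5 = 3 statements.
Starts: F3, D3, B2 — each down a 3rd.

3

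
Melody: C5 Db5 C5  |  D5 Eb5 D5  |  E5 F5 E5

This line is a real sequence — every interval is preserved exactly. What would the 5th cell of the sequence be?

G#5 A5 G#5

The 3-note cells begin on C5, D5, E5 — each up a 2nd from the last.
Extending up a 2nd: F#5 → G#5.
From G#5 the exact shape gives G#5 A5 G#5.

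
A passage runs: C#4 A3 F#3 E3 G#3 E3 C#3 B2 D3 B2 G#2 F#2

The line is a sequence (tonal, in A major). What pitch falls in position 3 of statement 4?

The unit is 4 notes. Position-3 pitches of the 3 shown cells: F#3, C#3, G#2.
One more down a 4th gives D2.

D2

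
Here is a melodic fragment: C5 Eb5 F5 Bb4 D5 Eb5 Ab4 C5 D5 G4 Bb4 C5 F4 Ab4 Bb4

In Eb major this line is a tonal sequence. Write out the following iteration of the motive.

Eb4 G4 Ab4

Taking 3-note groups, the heads are C5, Bb4, Ab4, G4, F4: the pattern moves down a 2nd.
Statement 6 starts on Eb4 and keeps the same diatonic contour: Eb4 G4 Ab4.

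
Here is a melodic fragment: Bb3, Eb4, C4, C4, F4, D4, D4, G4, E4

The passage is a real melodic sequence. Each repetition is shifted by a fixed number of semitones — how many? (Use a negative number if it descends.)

2

Unit = 3 notes; the statements start on Bb3, C4, D4, moving up a 2nd each time.
Bb3 to C4 spans +2 semitones.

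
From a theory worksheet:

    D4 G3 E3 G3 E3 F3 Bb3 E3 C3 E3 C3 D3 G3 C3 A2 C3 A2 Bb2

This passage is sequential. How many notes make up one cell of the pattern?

Try groups of 6 (3 cells in 18 notes):
D4 G3 E3 G3 E3 F3 | Bb3 E3 C3 E3 C3 D3 | G3 C3 A2 C3 A2 Bb2
That's a consistent down a 3rd shift per cell, and no other grouping gives one.

6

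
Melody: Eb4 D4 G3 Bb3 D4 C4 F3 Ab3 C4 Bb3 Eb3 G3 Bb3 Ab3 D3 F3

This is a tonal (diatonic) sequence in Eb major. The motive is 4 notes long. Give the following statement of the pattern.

Ab3 G3 C3 Eb3

With a 4-note motive the entries are Eb4, D4, C4, Bb3, each down a 2nd from the previous.
So cell 5 is Ab3 G3 C3 Eb3.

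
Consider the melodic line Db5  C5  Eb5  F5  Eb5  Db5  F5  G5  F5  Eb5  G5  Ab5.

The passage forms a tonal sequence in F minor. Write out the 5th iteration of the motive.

The 4-note cells begin on Db5, Eb5, F5 — each up a 2nd from the last.
Continuing the starts: G5 → Ab5.
From Ab5 the diatonic shape gives Ab5 G5 Bb5 C6.

Ab5 G5 Bb5 C6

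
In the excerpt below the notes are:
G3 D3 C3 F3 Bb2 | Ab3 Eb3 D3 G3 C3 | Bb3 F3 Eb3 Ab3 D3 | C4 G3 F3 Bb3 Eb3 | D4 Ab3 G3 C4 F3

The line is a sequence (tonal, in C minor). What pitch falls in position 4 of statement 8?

F4

With 5-note cells, note 4 of each statement runs F3, G3, Ab3, Bb3, C4.
Extending up a 2nd: D4 → Eb4 → F4.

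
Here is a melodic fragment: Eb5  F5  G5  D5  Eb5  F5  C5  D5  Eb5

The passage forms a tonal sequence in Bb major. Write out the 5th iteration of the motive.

A4 Bb4 C5

With a 3-note motive the entries are Eb5, D5, C5, each down a 2nd from the previous.
Extending down a 2nd: Bb4 → A4.
Statement 5 starts on A4 and keeps the same diatonic contour: A4 Bb4 C5.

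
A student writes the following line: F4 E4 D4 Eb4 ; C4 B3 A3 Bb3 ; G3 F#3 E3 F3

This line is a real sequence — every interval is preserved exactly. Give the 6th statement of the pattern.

With a 4-note motive the entries are F4, C4, G3, each down a 4th from the previous.
Continuing the starts: D3 → A2 → E2.
So cell 6 is E2 D#2 C#2 D2.

E2 D#2 C#2 D2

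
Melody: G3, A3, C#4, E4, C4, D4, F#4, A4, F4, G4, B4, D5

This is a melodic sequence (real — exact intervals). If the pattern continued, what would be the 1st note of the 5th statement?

Eb5

With 4-note cells, note 1 of each statement runs G3, C4, F4.
Each moves up a 4th. Continuing: Bb4 → Eb5.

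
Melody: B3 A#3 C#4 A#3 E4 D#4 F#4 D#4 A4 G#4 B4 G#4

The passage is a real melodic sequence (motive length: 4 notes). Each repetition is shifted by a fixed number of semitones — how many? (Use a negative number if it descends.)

With a 4-note motive the entries are B3, E4, A4, each up a 4th from the previous.
Counting half-steps from B3 to E4: 5.

5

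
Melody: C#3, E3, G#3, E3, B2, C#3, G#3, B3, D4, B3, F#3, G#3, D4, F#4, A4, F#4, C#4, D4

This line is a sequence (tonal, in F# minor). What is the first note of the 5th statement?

The 6-note cells begin on C#3, G#3, D4 — each up a 5th from the last.
Continuing: A4 → E5. Statement 5 starts on E5.

E5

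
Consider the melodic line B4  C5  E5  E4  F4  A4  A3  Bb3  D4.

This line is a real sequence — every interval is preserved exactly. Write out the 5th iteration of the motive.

G2 Ab2 C3

With a 3-note motive the entries are B4, E4, A3, each down a 5th from the previous.
Extending down a 5th: D3 → G2.
From G2 the exact shape gives G2 Ab2 C3.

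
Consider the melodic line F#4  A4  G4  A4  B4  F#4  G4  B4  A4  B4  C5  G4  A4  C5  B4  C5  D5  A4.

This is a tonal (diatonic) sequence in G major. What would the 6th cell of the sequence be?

D5 F#5 E5 F#5 G5 D5

Taking 6-note groups, the heads are F#4, G4, A4: the pattern moves up a 2nd.
Continuing the starts: B4 → C5 → D5.
So cell 6 is D5 F#5 E5 F#5 G5 D5.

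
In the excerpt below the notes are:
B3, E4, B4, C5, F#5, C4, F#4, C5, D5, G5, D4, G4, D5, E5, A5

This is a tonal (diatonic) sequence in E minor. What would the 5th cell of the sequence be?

F#4 B4 F#5 G5 C6

With a 5-note motive the entries are B3, C4, D4, each up a 2nd from the previous.
Carrying on: E4 → F#4.
Statement 5 starts on F#4 and keeps the same diatonic contour: F#4 B4 F#5 G5 C6.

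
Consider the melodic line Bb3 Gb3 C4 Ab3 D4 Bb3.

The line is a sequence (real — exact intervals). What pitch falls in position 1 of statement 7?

The unit is 2 notes. Position-1 pitches of the 3 shown cells: Bb3, C4, D4.
Carrying that up a 2nd forward: E4 → F#4 → G#4 → A#4.

A#4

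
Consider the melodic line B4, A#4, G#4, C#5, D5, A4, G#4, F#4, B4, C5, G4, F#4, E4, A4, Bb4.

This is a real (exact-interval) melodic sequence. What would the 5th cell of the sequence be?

Eb4 D4 C4 F4 Gb4

Taking 5-note groups, the heads are B4, A4, G4: the pattern moves down a 2nd.
Carrying on: F4 → Eb4.
From Eb4 the exact shape gives Eb4 D4 C4 F4 Gb4.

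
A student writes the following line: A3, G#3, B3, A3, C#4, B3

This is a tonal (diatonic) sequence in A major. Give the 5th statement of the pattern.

Taking 2-note groups, the heads are A3, B3, C#4: the pattern moves up a 2nd.
Carrying on: D4 → E4.
Statement 5 starts on E4 and keeps the same diatonic contour: E4 D4.

E4 D4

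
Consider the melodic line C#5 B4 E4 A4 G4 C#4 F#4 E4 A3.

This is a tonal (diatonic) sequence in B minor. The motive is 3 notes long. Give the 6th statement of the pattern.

G3 F#3 B2

With a 3-note motive the entries are C#5, A4, F#4, each down a 3rd from the previous.
Continuing the starts: D4 → B3 → G3.
From G3 the diatonic shape gives G3 F#3 B2.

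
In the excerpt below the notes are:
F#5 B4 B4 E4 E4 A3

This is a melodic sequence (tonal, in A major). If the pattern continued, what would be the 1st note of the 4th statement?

The unit is 2 notes. Position-1 pitches of the 3 shown cells: F#5, B4, E4.
From E4, down a 5th gives A3.

A3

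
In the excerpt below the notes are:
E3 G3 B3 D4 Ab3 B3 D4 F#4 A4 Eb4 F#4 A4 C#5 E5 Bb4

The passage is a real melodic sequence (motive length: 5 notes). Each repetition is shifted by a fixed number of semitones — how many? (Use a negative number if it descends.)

7

The 5-note cells begin on E3, B3, F#4 — each up a 5th from the last.
E3 to B3 spans +7 semitones.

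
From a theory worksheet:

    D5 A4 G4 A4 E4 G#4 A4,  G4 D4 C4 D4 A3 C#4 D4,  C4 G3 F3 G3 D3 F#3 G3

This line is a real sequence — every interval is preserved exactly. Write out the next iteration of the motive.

Unit = 7 notes; the statements start on D5, G4, C4, moving down a 5th each time.
Statement 4 starts on F3 and keeps the same exact contour: F3 C3 Bb2 C3 G2 B2 C3.

F3 C3 Bb2 C3 G2 B2 C3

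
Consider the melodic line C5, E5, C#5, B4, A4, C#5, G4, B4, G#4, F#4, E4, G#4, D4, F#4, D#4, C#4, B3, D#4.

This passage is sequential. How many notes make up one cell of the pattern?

Try groups of 6 (3 cells in 18 notes):
C5 E5 C#5 B4 A4 C#5 | G4 B4 G#4 F#4 E4 G#4 | D4 F#4 D#4 C#4 B3 D#4
Every group is a transposition down a 4th of the one before; no shorter unit works.

6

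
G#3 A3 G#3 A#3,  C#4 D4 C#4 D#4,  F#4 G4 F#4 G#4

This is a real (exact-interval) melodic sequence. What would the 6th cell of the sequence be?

The 4-note cells begin on G#3, C#4, F#4 — each up a 4th from the last.
Continuing the starts: B4 → E5 → A5.
From A5 the exact shape gives A5 Bb5 A5 B5.

A5 Bb5 A5 B5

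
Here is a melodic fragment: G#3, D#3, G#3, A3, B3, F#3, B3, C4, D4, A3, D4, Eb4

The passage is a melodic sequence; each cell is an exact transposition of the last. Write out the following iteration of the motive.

F4 C4 F4 Gb4

Unit = 4 notes; the statements start on G#3, B3, D4, moving up a 3rd each time.
From F4 the exact shape gives F4 C4 F4 Gb4.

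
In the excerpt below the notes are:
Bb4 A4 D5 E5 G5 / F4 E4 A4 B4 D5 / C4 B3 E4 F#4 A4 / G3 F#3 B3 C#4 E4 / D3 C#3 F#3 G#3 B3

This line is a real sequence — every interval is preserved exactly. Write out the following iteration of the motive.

A2 G#2 C#3 D#3 F#3

Taking 5-note groups, the heads are Bb4, F4, C4, G3, D3: the pattern moves down a 4th.
So cell 6 is A2 G#2 C#3 D#3 F#3.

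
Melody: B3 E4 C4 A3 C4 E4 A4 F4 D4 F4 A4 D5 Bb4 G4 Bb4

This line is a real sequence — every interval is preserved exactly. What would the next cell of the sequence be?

Unit = 5 notes; the statements start on B3, E4, A4, moving up a 4th each time.
So cell 4 is D5 G5 Eb5 C5 Eb5.

D5 G5 Eb5 C5 Eb5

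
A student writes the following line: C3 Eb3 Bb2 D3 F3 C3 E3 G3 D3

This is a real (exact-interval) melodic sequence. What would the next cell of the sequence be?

Unit = 3 notes; the statements start on C3, D3, E3, moving up a 2nd each time.
Statement 4 starts on F#3 and keeps the same exact contour: F#3 A3 E3.

F#3 A3 E3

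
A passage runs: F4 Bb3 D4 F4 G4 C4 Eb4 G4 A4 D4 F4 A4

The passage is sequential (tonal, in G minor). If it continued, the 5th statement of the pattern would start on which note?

C5

Taking 4-note groups, the heads are F4, G4, A4: the pattern moves up a 2nd.
Extending the heads up a 2nd: Bb4 → C5.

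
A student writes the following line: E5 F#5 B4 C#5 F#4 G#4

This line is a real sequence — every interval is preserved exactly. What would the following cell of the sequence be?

Taking 2-note groups, the heads are E5, B4, F#4: the pattern moves down a 4th.
Statement 4 starts on C#4 and keeps the same exact contour: C#4 D#4.

C#4 D#4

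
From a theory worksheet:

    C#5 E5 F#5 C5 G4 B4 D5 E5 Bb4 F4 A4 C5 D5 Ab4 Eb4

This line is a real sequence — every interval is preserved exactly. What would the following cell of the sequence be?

Unit = 5 notes; the statements start on C#5, B4, A4, moving down a 2nd each time.
So cell 4 is G4 Bb4 C5 Gb4 Db4.

G4 Bb4 C5 Gb4 Db4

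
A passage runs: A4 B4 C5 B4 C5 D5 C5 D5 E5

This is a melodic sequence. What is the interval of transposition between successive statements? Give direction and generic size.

Unit = 3 notes; the statements start on A4, B4, C5, moving up a 2nd each time.
From A4 to B4: up a 2nd.

up a 2nd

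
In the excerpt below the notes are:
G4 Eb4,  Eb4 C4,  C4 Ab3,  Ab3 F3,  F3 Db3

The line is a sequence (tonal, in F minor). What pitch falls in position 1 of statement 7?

Bb2

The unit is 2 notes. Position-1 pitches of the 5 shown cells: G4, Eb4, C4, Ab3, F3.
Carrying that down a 3rd forward: Db3 → Bb2.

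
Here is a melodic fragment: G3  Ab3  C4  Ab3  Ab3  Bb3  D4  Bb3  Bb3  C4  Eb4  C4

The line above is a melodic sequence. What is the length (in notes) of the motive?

There are 12 notes; a 4-note unit gives 3 cells:
G3 Ab3 C4 Ab3 | Ab3 Bb3 D4 Bb3 | Bb3 C4 Eb4 C4
That's a consistent up a 2nd shift per cell, and no other grouping gives one.

4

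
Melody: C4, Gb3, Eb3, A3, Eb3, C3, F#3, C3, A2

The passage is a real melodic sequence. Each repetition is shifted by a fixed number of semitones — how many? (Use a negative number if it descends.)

-3

Unit = 3 notes; the statements start on C4, A3, F#3, moving down a 3rd each time.
C4→A3 is 57 − 60 = -3 semitones.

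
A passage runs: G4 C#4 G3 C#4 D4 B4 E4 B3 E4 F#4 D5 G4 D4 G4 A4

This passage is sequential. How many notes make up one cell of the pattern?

Try groups of 5 (3 cells in 15 notes):
G4 C#4 G3 C#4 D4 | B4 E4 B3 E4 F#4 | D5 G4 D4 G4 A4
Each cell is the previous one up a 3rd — so the unit is 5 notes.

5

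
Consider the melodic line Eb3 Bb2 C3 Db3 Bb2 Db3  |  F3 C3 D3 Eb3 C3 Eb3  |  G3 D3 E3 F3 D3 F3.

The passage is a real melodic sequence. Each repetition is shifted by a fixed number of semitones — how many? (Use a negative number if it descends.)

2

The 6-note cells begin on Eb3, F3, G3 — each up a 2nd from the last.
Eb3 to F3 spans +2 semitones.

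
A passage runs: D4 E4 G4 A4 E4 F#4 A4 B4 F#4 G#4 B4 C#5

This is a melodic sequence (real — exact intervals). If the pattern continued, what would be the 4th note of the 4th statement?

D#5

The unit is 4 notes. Position-4 pitches of the 3 shown cells: A4, B4, C#5.
One more up a 2nd gives D#5.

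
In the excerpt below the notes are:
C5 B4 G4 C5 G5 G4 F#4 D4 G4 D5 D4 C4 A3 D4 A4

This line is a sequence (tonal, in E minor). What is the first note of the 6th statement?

B2

Unit = 5 notes; the statements start on C5, G4, D4, moving down a 4th each time.
Extending the heads down a 4th: A3 → E3 → B2.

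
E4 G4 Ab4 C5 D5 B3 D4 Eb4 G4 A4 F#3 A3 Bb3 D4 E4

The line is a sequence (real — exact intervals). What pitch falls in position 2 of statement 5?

B2

Grouping in 5s, the 2nd note of each cell is G4, D4, A3.
Carrying that down a 4th forward: E3 → B2.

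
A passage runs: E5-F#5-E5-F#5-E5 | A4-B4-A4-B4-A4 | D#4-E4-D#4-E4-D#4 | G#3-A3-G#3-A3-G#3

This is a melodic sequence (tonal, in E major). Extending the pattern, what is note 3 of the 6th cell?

With 5-note cells, note 3 of each statement runs E5, A4, D#4, G#3.
Extending down a 5th: C#3 → F#2.

F#2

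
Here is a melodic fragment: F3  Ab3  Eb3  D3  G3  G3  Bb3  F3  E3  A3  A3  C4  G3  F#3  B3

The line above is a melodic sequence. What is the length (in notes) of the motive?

5

Try groups of 5 (3 cells in 15 notes):
F3 Ab3 Eb3 D3 G3 | G3 Bb3 F3 E3 A3 | A3 C4 G3 F#3 B3
That's a consistent up a 2nd shift per cell, and no other grouping gives one.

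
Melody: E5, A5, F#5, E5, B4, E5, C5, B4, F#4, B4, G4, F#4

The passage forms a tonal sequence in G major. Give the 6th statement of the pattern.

With a 4-note motive the entries are E5, B4, F#4, each down a 4th from the previous.
Extending down a 4th: C4 → G3 → D3.
Statement 6 starts on D3 and keeps the same diatonic contour: D3 G3 E3 D3.

D3 G3 E3 D3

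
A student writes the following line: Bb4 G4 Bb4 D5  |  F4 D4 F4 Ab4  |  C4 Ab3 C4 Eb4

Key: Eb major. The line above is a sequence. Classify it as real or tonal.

Every note is diatonic to Eb major.
Cell 1 has +4 semitones from note 3 to 4, but cell 2 has +3 — the interval quality changes while the contour stays the same, which is the hallmark of a tonal sequence.

tonal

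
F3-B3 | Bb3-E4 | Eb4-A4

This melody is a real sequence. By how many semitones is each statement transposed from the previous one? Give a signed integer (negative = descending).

The 2-note cells begin on F3, Bb3, Eb4 — each up a 4th from the last.
Counting half-steps from F3 to Bb3: 5.

5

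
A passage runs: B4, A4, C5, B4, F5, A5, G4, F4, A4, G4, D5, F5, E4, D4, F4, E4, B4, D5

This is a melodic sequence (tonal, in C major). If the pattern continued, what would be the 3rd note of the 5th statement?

With 6-note cells, note 3 of each statement runs C5, A4, F4.
Extending down a 3rd: D4 → B3.

B3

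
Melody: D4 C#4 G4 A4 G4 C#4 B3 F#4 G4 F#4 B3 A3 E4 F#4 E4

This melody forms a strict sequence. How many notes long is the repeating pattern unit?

There are 15 notes; a 5-note unit gives 3 cells:
D4 C#4 G4 A4 G4 | C#4 B3 F#4 G4 F#4 | B3 A3 E4 F#4 E4
That's a consistent down a 2nd shift per cell, and no other grouping gives one.

5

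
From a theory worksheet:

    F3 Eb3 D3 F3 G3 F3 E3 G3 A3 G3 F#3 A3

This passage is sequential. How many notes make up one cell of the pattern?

4

12 notes total. Splitting into 3 groups of 4:
F3 Eb3 D3 F3 | G3 F3 E3 G3 | A3 G3 F#3 A3
Each cell is the previous one up a 2nd — so the unit is 4 notes.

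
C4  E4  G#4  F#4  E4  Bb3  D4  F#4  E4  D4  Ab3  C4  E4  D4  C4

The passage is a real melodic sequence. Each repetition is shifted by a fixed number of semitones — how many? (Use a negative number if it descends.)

-2

With a 5-note motive the entries are C4, Bb3, Ab3, each down a 2nd from the previous.
C4→Bb3 is 58 − 60 = -2 semitones.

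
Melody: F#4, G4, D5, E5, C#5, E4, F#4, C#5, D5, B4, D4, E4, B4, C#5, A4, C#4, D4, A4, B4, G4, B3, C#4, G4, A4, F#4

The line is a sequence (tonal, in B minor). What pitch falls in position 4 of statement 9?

The unit is 5 notes. Position-4 pitches of the 5 shown cells: E5, D5, C#5, B4, A4.
Carrying that down a 2nd forward: G4 → F#4 → E4 → D4.

D4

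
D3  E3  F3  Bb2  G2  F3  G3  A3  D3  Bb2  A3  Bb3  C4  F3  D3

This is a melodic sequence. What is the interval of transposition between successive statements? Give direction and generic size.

With a 5-note motive the entries are D3, F3, A3, each up a 3rd from the previous.
From D3 to F3: up a 3rd.

up a 3rd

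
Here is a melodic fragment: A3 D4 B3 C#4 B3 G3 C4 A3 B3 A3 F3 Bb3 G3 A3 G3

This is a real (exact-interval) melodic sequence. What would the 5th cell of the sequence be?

Unit = 5 notes; the statements start on A3, G3, F3, moving down a 2nd each time.
Extending down a 2nd: Eb3 → Db3.
From Db3 the exact shape gives Db3 Gb3 Eb3 F3 Eb3.

Db3 Gb3 Eb3 F3 Eb3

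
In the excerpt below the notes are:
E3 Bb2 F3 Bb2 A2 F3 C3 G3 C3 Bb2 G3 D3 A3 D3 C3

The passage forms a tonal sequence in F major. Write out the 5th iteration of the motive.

Bb3 F3 C4 F3 E3

Taking 5-note groups, the heads are E3, F3, G3: the pattern moves up a 2nd.
Extending up a 2nd: A3 → Bb3.
So cell 5 is Bb3 F3 C4 F3 E3.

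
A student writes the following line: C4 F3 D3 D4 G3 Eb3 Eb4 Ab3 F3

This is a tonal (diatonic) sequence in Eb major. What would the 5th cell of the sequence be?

G4 C4 Ab3

With a 3-note motive the entries are C4, D4, Eb4, each up a 2nd from the previous.
Extending up a 2nd: F4 → G4.
From G4 the diatonic shape gives G4 C4 Ab3.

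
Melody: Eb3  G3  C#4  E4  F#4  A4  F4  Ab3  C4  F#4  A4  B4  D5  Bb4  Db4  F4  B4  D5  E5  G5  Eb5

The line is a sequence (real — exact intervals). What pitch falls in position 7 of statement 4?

With 7-note cells, note 7 of each statement runs F4, Bb4, Eb5.
Each moves up a 4th; the next is Ab5.

Ab5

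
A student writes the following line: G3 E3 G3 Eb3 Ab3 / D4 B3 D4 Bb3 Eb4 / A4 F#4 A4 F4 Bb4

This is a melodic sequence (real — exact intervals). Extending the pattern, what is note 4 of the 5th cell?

G5

With 5-note cells, note 4 of each statement runs Eb3, Bb3, F4.
Extending up a 5th: C5 → G5.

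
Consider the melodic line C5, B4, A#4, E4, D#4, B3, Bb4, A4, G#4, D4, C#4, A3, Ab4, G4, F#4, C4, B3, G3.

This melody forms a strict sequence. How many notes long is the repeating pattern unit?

6

Try groups of 6 (3 cells in 18 notes):
C5 B4 A#4 E4 D#4 B3 | Bb4 A4 G#4 D4 C#4 A3 | Ab4 G4 F#4 C4 B3 G3
Each cell is the previous one down a 2nd — so the unit is 6 notes.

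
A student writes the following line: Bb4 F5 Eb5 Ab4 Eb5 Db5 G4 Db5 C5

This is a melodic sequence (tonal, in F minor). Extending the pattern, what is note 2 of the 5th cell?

Grouping in 3s, the 2nd note of each cell is F5, Eb5, Db5.
Each moves down a 2nd. Continuing: C5 → Bb4.

Bb4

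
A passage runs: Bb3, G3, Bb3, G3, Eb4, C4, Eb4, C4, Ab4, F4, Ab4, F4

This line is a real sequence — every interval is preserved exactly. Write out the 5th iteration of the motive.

Gb5 Eb5 Gb5 Eb5

Unit = 4 notes; the statements start on Bb3, Eb4, Ab4, moving up a 4th each time.
Continuing the starts: Db5 → Gb5.
From Gb5 the exact shape gives Gb5 Eb5 Gb5 Eb5.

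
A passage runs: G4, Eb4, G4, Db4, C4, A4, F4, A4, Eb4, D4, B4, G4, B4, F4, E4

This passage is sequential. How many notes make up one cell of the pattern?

Try groups of 5 (3 cells in 15 notes):
G4 Eb4 G4 Db4 C4 | A4 F4 A4 Eb4 D4 | B4 G4 B4 F4 E4
That's a consistent up a 2nd shift per cell, and no other grouping gives one.

5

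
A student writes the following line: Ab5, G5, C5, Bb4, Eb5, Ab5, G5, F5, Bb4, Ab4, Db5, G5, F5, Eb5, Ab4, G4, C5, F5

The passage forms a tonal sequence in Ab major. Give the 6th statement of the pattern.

C5 Bb4 Eb4 Db4 G4 C5

The 6-note cells begin on Ab5, G5, F5 — each down a 2nd from the last.
Extending down a 2nd: Eb5 → Db5 → C5.
So cell 6 is C5 Bb4 Eb4 Db4 G4 C5.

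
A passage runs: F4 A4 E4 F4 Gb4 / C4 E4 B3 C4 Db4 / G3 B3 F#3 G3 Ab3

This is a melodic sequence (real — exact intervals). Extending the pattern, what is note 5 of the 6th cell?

Grouping in 5s, the 5th note of each cell is Gb4, Db4, Ab3.
Each moves down a 4th. Continuing: Eb3 → Bb2 → F2.

F2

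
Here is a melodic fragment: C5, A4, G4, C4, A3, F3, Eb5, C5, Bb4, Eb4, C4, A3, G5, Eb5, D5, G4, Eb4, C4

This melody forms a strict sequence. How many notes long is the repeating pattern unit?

Try groups of 6 (3 cells in 18 notes):
C5 A4 G4 C4 A3 F3 | Eb5 C5 Bb4 Eb4 C4 A3 | G5 Eb5 D5 G4 Eb4 C4
That's a consistent up a 3rd shift per cell, and no other grouping gives one.

6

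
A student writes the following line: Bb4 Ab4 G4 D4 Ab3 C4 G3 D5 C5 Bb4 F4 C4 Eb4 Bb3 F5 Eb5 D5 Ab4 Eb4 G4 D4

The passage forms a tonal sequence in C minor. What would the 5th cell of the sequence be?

C6 Bb5 Ab5 Eb5 Bb4 D5 Ab4

The 7-note cells begin on Bb4, D5, F5 — each up a 3rd from the last.
Extending up a 3rd: Ab5 → C6.
Statement 5 starts on C6 and keeps the same diatonic contour: C6 Bb5 Ab5 Eb5 Bb4 D5 Ab4.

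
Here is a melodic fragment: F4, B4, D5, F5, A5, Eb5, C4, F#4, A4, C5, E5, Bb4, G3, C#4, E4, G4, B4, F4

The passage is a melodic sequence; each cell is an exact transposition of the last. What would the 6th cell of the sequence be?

E2 A#2 C#3 E3 G#3 D3

Taking 6-note groups, the heads are F4, C4, G3: the pattern moves down a 4th.
Extending down a 4th: D3 → A2 → E2.
Statement 6 starts on E2 and keeps the same exact contour: E2 A#2 C#3 E3 G#3 D3.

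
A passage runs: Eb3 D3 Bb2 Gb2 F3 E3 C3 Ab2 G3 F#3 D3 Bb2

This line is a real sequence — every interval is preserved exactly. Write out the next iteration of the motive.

Taking 4-note groups, the heads are Eb3, F3, G3: the pattern moves up a 2nd.
From A3 the exact shape gives A3 G#3 E3 C3.

A3 G#3 E3 C3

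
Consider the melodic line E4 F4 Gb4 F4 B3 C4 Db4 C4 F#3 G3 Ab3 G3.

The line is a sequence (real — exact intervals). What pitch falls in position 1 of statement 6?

The unit is 4 notes. Position-1 pitches of the 3 shown cells: E4, B3, F#3.
Each moves down a 4th. Continuing: C#3 → G#2 → D#2.

D#2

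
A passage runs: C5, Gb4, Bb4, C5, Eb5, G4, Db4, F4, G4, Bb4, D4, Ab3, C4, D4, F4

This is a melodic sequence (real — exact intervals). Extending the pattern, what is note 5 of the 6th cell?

D3

The unit is 5 notes. Position-5 pitches of the 3 shown cells: Eb5, Bb4, F4.
Carrying that down a 4th forward: C4 → G3 → D3.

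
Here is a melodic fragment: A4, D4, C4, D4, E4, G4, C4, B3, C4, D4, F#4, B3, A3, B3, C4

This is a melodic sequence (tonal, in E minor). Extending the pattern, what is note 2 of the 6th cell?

With 5-note cells, note 2 of each statement runs D4, C4, B3.
Extending down a 2nd: A3 → G3 → F#3.

F#3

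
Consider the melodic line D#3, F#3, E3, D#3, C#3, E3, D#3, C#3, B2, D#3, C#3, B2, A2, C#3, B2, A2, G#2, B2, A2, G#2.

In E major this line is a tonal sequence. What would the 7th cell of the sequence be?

Unit = 4 notes; the statements start on D#3, C#3, B2, A2, G#2, moving down a 2nd each time.
Extending down a 2nd: F#2 → E2.
From E2 the diatonic shape gives E2 G#2 F#2 E2.

E2 G#2 F#2 E2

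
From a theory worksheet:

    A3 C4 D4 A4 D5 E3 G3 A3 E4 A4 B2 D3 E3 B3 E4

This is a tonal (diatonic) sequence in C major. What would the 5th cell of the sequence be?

Unit = 5 notes; the statements start on A3, E3, B2, moving down a 4th each time.
Continuing the starts: F2 → C2.
So cell 5 is C2 E2 F2 C3 F3.

C2 E2 F2 C3 F3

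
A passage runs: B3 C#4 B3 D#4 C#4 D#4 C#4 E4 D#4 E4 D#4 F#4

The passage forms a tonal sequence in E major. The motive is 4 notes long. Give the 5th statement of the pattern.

F#4 G#4 F#4 A4

Unit = 4 notes; the statements start on B3, C#4, D#4, moving up a 2nd each time.
Carrying on: E4 → F#4.
From F#4 the diatonic shape gives F#4 G#4 F#4 A4.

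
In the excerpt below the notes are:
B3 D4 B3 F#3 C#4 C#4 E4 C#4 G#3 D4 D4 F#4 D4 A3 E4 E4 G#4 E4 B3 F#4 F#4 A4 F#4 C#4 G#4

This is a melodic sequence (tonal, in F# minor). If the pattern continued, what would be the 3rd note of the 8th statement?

The unit is 5 notes. Position-3 pitches of the 5 shown cells: B3, C#4, D4, E4, F#4.
Extending up a 2nd: G#4 → A4 → B4.

B4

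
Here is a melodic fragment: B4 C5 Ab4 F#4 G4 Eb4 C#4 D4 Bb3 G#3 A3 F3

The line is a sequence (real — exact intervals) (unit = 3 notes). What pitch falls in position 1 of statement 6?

A#2

The unit is 3 notes. Position-1 pitches of the 4 shown cells: B4, F#4, C#4, G#3.
Each moves down a 4th. Continuing: D#3 → A#2.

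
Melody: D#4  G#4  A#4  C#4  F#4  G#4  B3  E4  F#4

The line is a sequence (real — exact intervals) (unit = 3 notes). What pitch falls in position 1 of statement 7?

Grouping in 3s, the 1st note of each cell is D#4, C#4, B3.
Extending down a 2nd: A3 → G3 → F3 → Eb3.

Eb3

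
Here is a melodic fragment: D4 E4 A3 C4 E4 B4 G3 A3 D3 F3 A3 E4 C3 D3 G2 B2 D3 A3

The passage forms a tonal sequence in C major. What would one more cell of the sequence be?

Taking 6-note groups, the heads are D4, G3, C3: the pattern moves down a 5th.
From F2 the diatonic shape gives F2 G2 C2 E2 G2 D3.

F2 G2 C2 E2 G2 D3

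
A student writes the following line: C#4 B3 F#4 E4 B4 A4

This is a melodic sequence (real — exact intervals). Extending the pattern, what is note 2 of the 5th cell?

G5

The unit is 2 notes. Position-2 pitches of the 3 shown cells: B3, E4, A4.
Extending up a 4th: D5 → G5.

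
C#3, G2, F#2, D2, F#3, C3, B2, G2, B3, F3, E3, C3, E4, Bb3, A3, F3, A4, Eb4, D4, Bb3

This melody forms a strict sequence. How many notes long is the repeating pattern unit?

20 notes total. Splitting into 5 groups of 4:
C#3 G2 F#2 D2 | F#3 C3 B2 G2 | B3 F3 E3 C3 | E4 Bb3 A3 F3 | A4 Eb4 D4 Bb3
Each cell is the previous one up a 4th — so the unit is 4 notes.

4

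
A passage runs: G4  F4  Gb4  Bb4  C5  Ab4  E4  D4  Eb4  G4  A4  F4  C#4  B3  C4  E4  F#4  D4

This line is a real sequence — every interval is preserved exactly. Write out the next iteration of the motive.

The 6-note cells begin on G4, E4, C#4 — each down a 3rd from the last.
From A#3 the exact shape gives A#3 G#3 A3 C#4 D#4 B3.

A#3 G#3 A3 C#4 D#4 B3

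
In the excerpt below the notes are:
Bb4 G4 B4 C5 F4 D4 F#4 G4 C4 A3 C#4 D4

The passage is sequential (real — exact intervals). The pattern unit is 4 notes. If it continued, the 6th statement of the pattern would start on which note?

Unit = 4 notes; the statements start on Bb4, F4, C4, moving down a 4th each time.
Continuing: G3 → D3 → A2. Statement 6 starts on A2.

A2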